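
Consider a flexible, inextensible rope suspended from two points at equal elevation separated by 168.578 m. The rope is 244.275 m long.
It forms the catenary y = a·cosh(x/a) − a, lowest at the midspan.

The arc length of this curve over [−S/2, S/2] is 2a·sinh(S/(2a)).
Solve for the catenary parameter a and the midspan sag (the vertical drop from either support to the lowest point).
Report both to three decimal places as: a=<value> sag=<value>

seed: a₀ = √(S³/(24(L−S))) = √(168.578³/(24·75.697)) = 51.351885
iter 1: u=1.641400  f(a)=+1.088e+01  f'(a)=-3.823e+00  a ← 51.351885 − (+1.088e+01/-3.823e+00) = 54.196990
iter 2: u=1.555234  f(a)=+9.693e-01  f'(a)=-3.169e+00  a ← 54.196990 − (+9.693e-01/-3.169e+00) = 54.502851
iter 3: u=1.546506  f(a)=+9.363e-03  f'(a)=-3.108e+00  a ← 54.502851 − (+9.363e-03/-3.108e+00) = 54.505863
iter 4: u=1.546421  f(a)=+8.923e-07  f'(a)=-3.108e+00  a ← 54.505863 − (+8.923e-07/-3.108e+00) = 54.505863
iter 5: u=1.546421  f(a)=+2.842e-14  f'(a)=-3.108e+00  a ← 54.505863 − (+2.842e-14/-3.108e+00) = 54.505863
converged: |Δa| < 1e-12 after 5 iterations
sag = a·(cosh(S/(2a)) − 1) = 54.505863·(cosh(1.546421) − 1) = 79.241877
T_max/T_min = cosh(S/(2a)) = 2.453823

a=54.506 sag=79.242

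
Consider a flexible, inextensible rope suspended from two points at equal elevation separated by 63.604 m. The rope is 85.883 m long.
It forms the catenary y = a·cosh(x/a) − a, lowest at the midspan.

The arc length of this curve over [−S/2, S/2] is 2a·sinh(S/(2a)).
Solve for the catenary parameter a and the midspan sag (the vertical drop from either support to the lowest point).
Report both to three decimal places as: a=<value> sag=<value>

a=23.007 sag=25.709

seed: a₀ = √(S³/(24(L−S))) = √(63.604³/(24·22.279)) = 21.936795
iter 1: u=1.449710  f(a)=+2.462e+00  f'(a)=-2.491e+00  a ← 21.936795 − (+2.462e+00/-2.491e+00) = 22.924903
iter 2: u=1.387225  f(a)=+1.761e-01  f'(a)=-2.147e+00  a ← 22.924903 − (+1.761e-01/-2.147e+00) = 23.006941
iter 3: u=1.382278  f(a)=+1.055e-03  f'(a)=-2.121e+00  a ← 23.006941 − (+1.055e-03/-2.121e+00) = 23.007438
iter 4: u=1.382249  f(a)=+3.833e-08  f'(a)=-2.121e+00  a ← 23.007438 − (+3.833e-08/-2.121e+00) = 23.007438
iter 5: u=1.382249  f(a)=+0.000e+00  f'(a)=-2.121e+00  a ← 23.007438 − (+0.000e+00/-2.121e+00) = 23.007438
converged: |Δa| < 1e-12 after 5 iterations
sag = a·(cosh(S/(2a)) − 1) = 23.007438·(cosh(1.382249) − 1) = 25.709239
T_max/T_min = cosh(S/(2a)) = 2.117432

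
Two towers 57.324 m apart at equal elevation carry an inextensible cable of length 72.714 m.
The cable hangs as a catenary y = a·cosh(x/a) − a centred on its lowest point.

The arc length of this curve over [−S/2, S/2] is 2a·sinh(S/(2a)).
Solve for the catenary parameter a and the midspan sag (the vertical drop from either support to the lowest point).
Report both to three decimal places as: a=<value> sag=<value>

a=23.441 sag=19.818

seed: a₀ = √(S³/(24(L−S))) = √(57.324³/(24·15.390)) = 22.582905
iter 1: u=1.269190  f(a)=+1.288e+00  f'(a)=-1.596e+00  a ← 22.582905 − (+1.288e+00/-1.596e+00) = 23.390254
iter 2: u=1.225382  f(a)=+7.230e-02  f'(a)=-1.421e+00  a ← 23.390254 − (+7.230e-02/-1.421e+00) = 23.441135
iter 3: u=1.222722  f(a)=+2.578e-04  f'(a)=-1.411e+00  a ← 23.441135 − (+2.578e-04/-1.411e+00) = 23.441318
iter 4: u=1.222713  f(a)=+3.301e-09  f'(a)=-1.411e+00  a ← 23.441318 − (+3.301e-09/-1.411e+00) = 23.441318
iter 5: u=1.222713  f(a)=+1.421e-14  f'(a)=-1.411e+00  a ← 23.441318 − (+1.421e-14/-1.411e+00) = 23.441318
converged: |Δa| < 1e-12 after 5 iterations
sag = a·(cosh(S/(2a)) − 1) = 23.441318·(cosh(1.222713) − 1) = 19.817517
T_max/T_min = cosh(S/(2a)) = 1.845410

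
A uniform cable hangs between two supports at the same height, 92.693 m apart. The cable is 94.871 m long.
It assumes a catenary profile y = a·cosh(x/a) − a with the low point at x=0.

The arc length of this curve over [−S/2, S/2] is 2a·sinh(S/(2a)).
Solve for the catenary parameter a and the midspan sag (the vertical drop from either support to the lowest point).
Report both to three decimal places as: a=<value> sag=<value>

a=123.867 sag=8.772

seed: a₀ = √(S³/(24(L−S))) = √(92.693³/(24·2.178)) = 123.434297
iter 1: u=0.375475  f(a)=+1.540e-02  f'(a)=-3.579e-02  a ← 123.434297 − (+1.540e-02/-3.579e-02) = 123.864711
iter 2: u=0.374170  f(a)=+8.095e-05  f'(a)=-3.541e-02  a ← 123.864711 − (+8.095e-05/-3.541e-02) = 123.866996
iter 3: u=0.374163  f(a)=+2.261e-09  f'(a)=-3.541e-02  a ← 123.866996 − (+2.261e-09/-3.541e-02) = 123.866996
iter 4: u=0.374163  f(a)=-1.421e-14  f'(a)=-3.541e-02  a ← 123.866996 − (-1.421e-14/-3.541e-02) = 123.866996
converged: |Δa| < 1e-12 after 4 iterations
sag = a·(cosh(S/(2a)) − 1) = 123.866996·(cosh(0.374163) − 1) = 8.772211
T_max/T_min = cosh(S/(2a)) = 1.070820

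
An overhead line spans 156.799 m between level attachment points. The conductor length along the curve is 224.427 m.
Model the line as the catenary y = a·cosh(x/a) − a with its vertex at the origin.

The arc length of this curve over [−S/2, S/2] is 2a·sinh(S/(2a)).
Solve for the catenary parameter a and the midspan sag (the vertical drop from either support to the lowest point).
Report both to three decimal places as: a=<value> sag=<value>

a=51.620 sag=71.897

seed: a₀ = √(S³/(24(L−S))) = √(156.799³/(24·67.628)) = 48.735569
iter 1: u=1.608671  f(a)=+9.309e+00  f'(a)=-3.563e+00  a ← 48.735569 − (+9.309e+00/-3.563e+00) = 51.348270
iter 2: u=1.526819  f(a)=+8.010e-01  f'(a)=-2.974e+00  a ← 51.348270 − (+8.010e-01/-2.974e+00) = 51.617607
iter 3: u=1.518852  f(a)=+7.164e-03  f'(a)=-2.921e+00  a ← 51.617607 − (+7.164e-03/-2.921e+00) = 51.620059
iter 4: u=1.518780  f(a)=+5.844e-07  f'(a)=-2.921e+00  a ← 51.620059 − (+5.844e-07/-2.921e+00) = 51.620060
iter 5: u=1.518780  f(a)=+2.842e-14  f'(a)=-2.921e+00  a ← 51.620060 − (+2.842e-14/-2.921e+00) = 51.620060
converged: |Δa| < 1e-12 after 5 iterations
sag = a·(cosh(S/(2a)) − 1) = 51.620060·(cosh(1.518780) − 1) = 71.897146
T_max/T_min = cosh(S/(2a)) = 2.392814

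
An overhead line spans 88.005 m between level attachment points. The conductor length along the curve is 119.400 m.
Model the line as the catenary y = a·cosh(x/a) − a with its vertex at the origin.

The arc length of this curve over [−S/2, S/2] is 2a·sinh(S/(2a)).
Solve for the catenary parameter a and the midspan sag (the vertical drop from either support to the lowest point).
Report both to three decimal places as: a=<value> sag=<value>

a=31.569 sag=35.964

seed: a₀ = √(S³/(24(L−S))) = √(88.005³/(24·31.395)) = 30.076352
iter 1: u=1.463027  f(a)=+3.536e+00  f'(a)=-2.570e+00  a ← 30.076352 − (+3.536e+00/-2.570e+00) = 31.452330
iter 2: u=1.399022  f(a)=+2.572e-01  f'(a)=-2.209e+00  a ← 31.452330 − (+2.572e-01/-2.209e+00) = 31.568762
iter 3: u=1.393862  f(a)=+1.596e-03  f'(a)=-2.181e+00  a ← 31.568762 − (+1.596e-03/-2.181e+00) = 31.569494
iter 4: u=1.393830  f(a)=+6.228e-08  f'(a)=-2.181e+00  a ← 31.569494 − (+6.228e-08/-2.181e+00) = 31.569494
iter 5: u=1.393830  f(a)=+2.842e-14  f'(a)=-2.181e+00  a ← 31.569494 − (+2.842e-14/-2.181e+00) = 31.569494
converged: |Δa| < 1e-12 after 5 iterations
sag = a·(cosh(S/(2a)) − 1) = 31.569494·(cosh(1.393830) − 1) = 35.963631
T_max/T_min = cosh(S/(2a)) = 2.139189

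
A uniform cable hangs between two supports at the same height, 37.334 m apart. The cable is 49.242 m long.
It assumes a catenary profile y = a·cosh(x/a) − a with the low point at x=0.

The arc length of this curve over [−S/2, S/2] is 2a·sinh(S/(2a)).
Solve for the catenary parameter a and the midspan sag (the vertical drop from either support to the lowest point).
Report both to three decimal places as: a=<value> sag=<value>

seed: a₀ = √(S³/(24(L−S))) = √(37.334³/(24·11.908)) = 13.493722
iter 1: u=1.383384  f(a)=+1.193e+00  f'(a)=-2.127e+00  a ← 13.493722 − (+1.193e+00/-2.127e+00) = 14.054587
iter 2: u=1.328178  f(a)=+7.840e-02  f'(a)=-1.855e+00  a ← 14.054587 − (+7.840e-02/-1.855e+00) = 14.096839
iter 3: u=1.324198  f(a)=+3.914e-04  f'(a)=-1.837e+00  a ← 14.096839 − (+3.914e-04/-1.837e+00) = 14.097053
iter 4: u=1.324178  f(a)=+9.862e-09  f'(a)=-1.837e+00  a ← 14.097053 − (+9.862e-09/-1.837e+00) = 14.097053
iter 5: u=1.324178  f(a)=+7.105e-15  f'(a)=-1.837e+00  a ← 14.097053 − (+7.105e-15/-1.837e+00) = 14.097053
converged: |Δa| < 1e-12 after 5 iterations
sag = a·(cosh(S/(2a)) − 1) = 14.097053·(cosh(1.324178) − 1) = 14.274069
T_max/T_min = cosh(S/(2a)) = 2.012557

a=14.097 sag=14.274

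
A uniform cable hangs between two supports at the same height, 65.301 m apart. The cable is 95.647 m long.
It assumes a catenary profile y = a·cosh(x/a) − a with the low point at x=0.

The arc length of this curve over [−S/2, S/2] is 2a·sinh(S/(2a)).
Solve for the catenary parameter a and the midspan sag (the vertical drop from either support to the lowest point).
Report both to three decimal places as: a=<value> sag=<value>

a=20.793 sag=31.355

seed: a₀ = √(S³/(24(L−S))) = √(65.301³/(24·30.346)) = 19.553450
iter 1: u=1.669808  f(a)=+4.523e+00  f'(a)=-4.060e+00  a ← 19.553450 − (+4.523e+00/-4.060e+00) = 20.667366
iter 2: u=1.579809  f(a)=+4.153e-01  f'(a)=-3.346e+00  a ← 20.667366 − (+4.153e-01/-3.346e+00) = 20.791475
iter 3: u=1.570379  f(a)=+4.282e-03  f'(a)=-3.277e+00  a ← 20.791475 − (+4.282e-03/-3.277e+00) = 20.792782
iter 4: u=1.570280  f(a)=+4.658e-07  f'(a)=-3.276e+00  a ← 20.792782 − (+4.658e-07/-3.276e+00) = 20.792782
iter 5: u=1.570280  f(a)=+2.842e-14  f'(a)=-3.276e+00  a ← 20.792782 − (+2.842e-14/-3.276e+00) = 20.792782
converged: |Δa| < 1e-12 after 5 iterations
sag = a·(cosh(S/(2a)) − 1) = 20.792782·(cosh(1.570280) − 1) = 31.355343
T_max/T_min = cosh(S/(2a)) = 2.507992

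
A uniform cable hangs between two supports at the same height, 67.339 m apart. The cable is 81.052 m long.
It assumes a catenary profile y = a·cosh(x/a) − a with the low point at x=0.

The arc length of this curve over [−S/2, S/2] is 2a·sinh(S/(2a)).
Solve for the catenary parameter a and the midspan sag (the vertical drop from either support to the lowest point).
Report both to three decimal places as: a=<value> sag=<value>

seed: a₀ = √(S³/(24(L−S))) = √(67.339³/(24·13.713)) = 30.459876
iter 1: u=1.105372  f(a)=+8.625e-01  f'(a)=-1.015e+00  a ← 30.459876 − (+8.625e-01/-1.015e+00) = 31.309408
iter 2: u=1.075380  f(a)=+3.740e-02  f'(a)=-9.290e-01  a ← 31.309408 − (+3.740e-02/-9.290e-01) = 31.349669
iter 3: u=1.073999  f(a)=+7.738e-05  f'(a)=-9.252e-01  a ← 31.349669 − (+7.738e-05/-9.252e-01) = 31.349752
iter 4: u=1.073996  f(a)=+3.328e-10  f'(a)=-9.252e-01  a ← 31.349752 − (+3.328e-10/-9.252e-01) = 31.349752
iter 5: u=1.073996  f(a)=+1.421e-14  f'(a)=-9.252e-01  a ← 31.349752 − (+1.421e-14/-9.252e-01) = 31.349752
converged: |Δa| < 1e-12 after 5 iterations
sag = a·(cosh(S/(2a)) − 1) = 31.349752·(cosh(1.073996) − 1) = 19.886598
T_max/T_min = cosh(S/(2a)) = 1.634346

a=31.350 sag=19.887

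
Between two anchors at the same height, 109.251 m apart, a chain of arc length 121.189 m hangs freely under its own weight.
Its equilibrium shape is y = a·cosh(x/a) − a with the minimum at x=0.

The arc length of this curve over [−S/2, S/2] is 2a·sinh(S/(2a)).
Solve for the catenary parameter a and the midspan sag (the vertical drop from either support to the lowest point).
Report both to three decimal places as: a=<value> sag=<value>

seed: a₀ = √(S³/(24(L−S))) = √(109.251³/(24·11.938)) = 67.463167
iter 1: u=0.809709  f(a)=+3.975e-01  f'(a)=-3.777e-01  a ← 67.463167 − (+3.975e-01/-3.777e-01) = 68.515711
iter 2: u=0.797270  f(a)=+9.494e-03  f'(a)=-3.598e-01  a ← 68.515711 − (+9.494e-03/-3.598e-01) = 68.542096
iter 3: u=0.796963  f(a)=+5.709e-06  f'(a)=-3.594e-01  a ← 68.542096 − (+5.709e-06/-3.594e-01) = 68.542112
iter 4: u=0.796963  f(a)=+2.046e-12  f'(a)=-3.594e-01  a ← 68.542112 − (+2.046e-12/-3.594e-01) = 68.542112
converged: |Δa| < 1e-12 after 4 iterations
sag = a·(cosh(S/(2a)) − 1) = 68.542112·(cosh(0.796963) − 1) = 22.944032
T_max/T_min = cosh(S/(2a)) = 1.334744

a=68.542 sag=22.944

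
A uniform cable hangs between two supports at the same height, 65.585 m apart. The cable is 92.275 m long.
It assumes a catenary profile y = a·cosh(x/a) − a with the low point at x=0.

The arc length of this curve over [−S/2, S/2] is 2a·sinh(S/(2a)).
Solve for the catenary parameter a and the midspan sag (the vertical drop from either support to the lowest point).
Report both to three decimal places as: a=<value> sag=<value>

seed: a₀ = √(S³/(24(L−S))) = √(65.585³/(24·26.690)) = 20.985865
iter 1: u=1.562599  f(a)=+3.454e+00  f'(a)=-3.221e+00  a ← 20.985865 − (+3.454e+00/-3.221e+00) = 22.058226
iter 2: u=1.486634  f(a)=+2.824e-01  f'(a)=-2.714e+00  a ← 22.058226 − (+2.824e-01/-2.714e+00) = 22.162283
iter 3: u=1.479654  f(a)=+2.260e-03  f'(a)=-2.671e+00  a ← 22.162283 − (+2.260e-03/-2.671e+00) = 22.163129
iter 4: u=1.479597  f(a)=+1.472e-07  f'(a)=-2.671e+00  a ← 22.163129 − (+1.472e-07/-2.671e+00) = 22.163129
iter 5: u=1.479597  f(a)=+1.421e-14  f'(a)=-2.671e+00  a ← 22.163129 − (+1.421e-14/-2.671e+00) = 22.163129
converged: |Δa| < 1e-12 after 5 iterations
sag = a·(cosh(S/(2a)) − 1) = 22.163129·(cosh(1.479597) − 1) = 29.021568
T_max/T_min = cosh(S/(2a)) = 2.309453

a=22.163 sag=29.022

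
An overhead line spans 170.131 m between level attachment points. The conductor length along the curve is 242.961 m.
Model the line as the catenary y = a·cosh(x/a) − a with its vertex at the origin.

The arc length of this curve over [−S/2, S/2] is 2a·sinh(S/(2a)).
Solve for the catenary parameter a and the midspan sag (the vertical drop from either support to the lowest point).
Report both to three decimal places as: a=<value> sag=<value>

a=56.198 sag=77.652

seed: a₀ = √(S³/(24(L−S))) = √(170.131³/(24·72.830)) = 53.077982
iter 1: u=1.602651  f(a)=+9.946e+00  f'(a)=-3.517e+00  a ← 53.077982 − (+9.946e+00/-3.517e+00) = 55.906011
iter 2: u=1.521581  f(a)=+8.502e-01  f'(a)=-2.939e+00  a ← 55.906011 − (+8.502e-01/-2.939e+00) = 56.195278
iter 3: u=1.513748  f(a)=+7.496e-03  f'(a)=-2.888e+00  a ← 56.195278 − (+7.496e-03/-2.888e+00) = 56.197874
iter 4: u=1.513678  f(a)=+5.939e-07  f'(a)=-2.887e+00  a ← 56.197874 − (+5.939e-07/-2.887e+00) = 56.197874
iter 5: u=1.513678  f(a)=-2.842e-14  f'(a)=-2.887e+00  a ← 56.197874 − (-2.842e-14/-2.887e+00) = 56.197874
converged: |Δa| < 1e-12 after 5 iterations
sag = a·(cosh(S/(2a)) − 1) = 56.197874·(cosh(1.513678) − 1) = 77.651716
T_max/T_min = cosh(S/(2a)) = 2.381755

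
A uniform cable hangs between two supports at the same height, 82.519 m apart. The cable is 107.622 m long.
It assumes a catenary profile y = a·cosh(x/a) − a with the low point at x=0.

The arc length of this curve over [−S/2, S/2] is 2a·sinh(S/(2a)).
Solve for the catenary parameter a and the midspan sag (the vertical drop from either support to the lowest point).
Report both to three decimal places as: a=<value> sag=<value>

a=31.846 sag=30.683

seed: a₀ = √(S³/(24(L−S))) = √(82.519³/(24·25.103)) = 30.539541
iter 1: u=1.351019  f(a)=+2.393e+00  f'(a)=-1.964e+00  a ← 30.539541 − (+2.393e+00/-1.964e+00) = 31.757854
iter 2: u=1.299190  f(a)=+1.507e-01  f'(a)=-1.724e+00  a ← 31.757854 − (+1.507e-01/-1.724e+00) = 31.845238
iter 3: u=1.295625  f(a)=+6.858e-04  f'(a)=-1.708e+00  a ← 31.845238 − (+6.858e-04/-1.708e+00) = 31.845639
iter 4: u=1.295609  f(a)=+1.435e-08  f'(a)=-1.708e+00  a ← 31.845639 − (+1.435e-08/-1.708e+00) = 31.845639
iter 5: u=1.295609  f(a)=+1.421e-14  f'(a)=-1.708e+00  a ← 31.845639 − (+1.421e-14/-1.708e+00) = 31.845639
converged: |Δa| < 1e-12 after 5 iterations
sag = a·(cosh(S/(2a)) − 1) = 31.845639·(cosh(1.295609) − 1) = 30.682502
T_max/T_min = cosh(S/(2a)) = 1.963476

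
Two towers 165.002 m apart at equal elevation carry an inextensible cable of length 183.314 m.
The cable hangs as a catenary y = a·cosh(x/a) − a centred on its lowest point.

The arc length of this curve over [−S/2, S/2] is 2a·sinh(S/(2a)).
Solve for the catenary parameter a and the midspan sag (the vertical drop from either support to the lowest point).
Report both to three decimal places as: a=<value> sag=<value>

seed: a₀ = √(S³/(24(L−S))) = √(165.002³/(24·18.312)) = 101.102129
iter 1: u=0.816016  f(a)=+6.194e-01  f'(a)=-3.869e-01  a ← 101.102129 − (+6.194e-01/-3.869e-01) = 102.702953
iter 2: u=0.803297  f(a)=+1.502e-02  f'(a)=-3.684e-01  a ← 102.702953 − (+1.502e-02/-3.684e-01) = 102.743721
iter 3: u=0.802979  f(a)=+9.315e-06  f'(a)=-3.679e-01  a ← 102.743721 − (+9.315e-06/-3.679e-01) = 102.743747
iter 4: u=0.802978  f(a)=+3.610e-12  f'(a)=-3.679e-01  a ← 102.743747 − (+3.610e-12/-3.679e-01) = 102.743747
converged: |Δa| < 1e-12 after 4 iterations
sag = a·(cosh(S/(2a)) − 1) = 102.743747·(cosh(0.802978) − 1) = 34.941703
T_max/T_min = cosh(S/(2a)) = 1.340086

a=102.744 sag=34.942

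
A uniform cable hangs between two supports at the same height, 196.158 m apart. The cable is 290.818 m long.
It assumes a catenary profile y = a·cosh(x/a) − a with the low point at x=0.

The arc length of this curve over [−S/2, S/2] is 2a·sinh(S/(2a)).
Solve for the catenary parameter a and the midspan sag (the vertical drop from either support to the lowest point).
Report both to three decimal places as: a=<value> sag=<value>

a=61.421 sag=96.428

seed: a₀ = √(S³/(24(L−S))) = √(196.158³/(24·94.660)) = 57.639495
iter 1: u=1.701594  f(a)=+1.469e+01  f'(a)=-4.339e+00  a ← 57.639495 − (+1.469e+01/-4.339e+00) = 61.024272
iter 2: u=1.607213  f(a)=+1.393e+00  f'(a)=-3.552e+00  a ← 61.024272 − (+1.393e+00/-3.552e+00) = 61.416508
iter 3: u=1.596949  f(a)=+1.544e-02  f'(a)=-3.474e+00  a ← 61.416508 − (+1.544e-02/-3.474e+00) = 61.420951
iter 4: u=1.596833  f(a)=+1.941e-06  f'(a)=-3.473e+00  a ← 61.420951 − (+1.941e-06/-3.473e+00) = 61.420952
iter 5: u=1.596833  f(a)=+1.137e-13  f'(a)=-3.473e+00  a ← 61.420952 − (+1.137e-13/-3.473e+00) = 61.420952
converged: |Δa| < 1e-12 after 5 iterations
sag = a·(cosh(S/(2a)) − 1) = 61.420952·(cosh(1.596833) − 1) = 96.428060
T_max/T_min = cosh(S/(2a)) = 2.569954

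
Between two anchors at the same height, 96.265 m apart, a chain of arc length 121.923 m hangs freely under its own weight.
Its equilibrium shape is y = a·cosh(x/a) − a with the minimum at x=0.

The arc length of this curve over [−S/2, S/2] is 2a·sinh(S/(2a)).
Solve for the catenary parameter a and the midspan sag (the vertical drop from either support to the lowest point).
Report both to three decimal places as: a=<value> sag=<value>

seed: a₀ = √(S³/(24(L−S))) = √(96.265³/(24·25.658)) = 38.061474
iter 1: u=1.264599  f(a)=+2.132e+00  f'(a)=-1.577e+00  a ← 38.061474 − (+2.132e+00/-1.577e+00) = 39.413491
iter 2: u=1.221219  f(a)=+1.188e-01  f'(a)=-1.405e+00  a ← 39.413491 − (+1.188e-01/-1.405e+00) = 39.498062
iter 3: u=1.218604  f(a)=+4.177e-04  f'(a)=-1.395e+00  a ← 39.498062 − (+4.177e-04/-1.395e+00) = 39.498362
iter 4: u=1.218595  f(a)=+5.199e-09  f'(a)=-1.395e+00  a ← 39.498362 − (+5.199e-09/-1.395e+00) = 39.498362
iter 5: u=1.218595  f(a)=+2.842e-14  f'(a)=-1.395e+00  a ← 39.498362 − (+2.842e-14/-1.395e+00) = 39.498362
converged: |Δa| < 1e-12 after 5 iterations
sag = a·(cosh(S/(2a)) − 1) = 39.498362·(cosh(1.218595) − 1) = 33.140643
T_max/T_min = cosh(S/(2a)) = 1.839038

a=39.498 sag=33.141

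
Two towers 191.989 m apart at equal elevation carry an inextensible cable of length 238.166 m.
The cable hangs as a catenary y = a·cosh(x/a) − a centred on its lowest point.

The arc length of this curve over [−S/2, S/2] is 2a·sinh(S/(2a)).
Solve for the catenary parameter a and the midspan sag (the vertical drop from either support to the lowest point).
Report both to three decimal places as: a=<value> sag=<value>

a=82.646 sag=62.306

seed: a₀ = √(S³/(24(L−S))) = √(191.989³/(24·46.177)) = 79.909064
iter 1: u=1.201297  f(a)=+3.449e+00  f'(a)=-1.331e+00  a ← 79.909064 − (+3.449e+00/-1.331e+00) = 82.499465
iter 2: u=1.163577  f(a)=+1.748e-01  f'(a)=-1.200e+00  a ← 82.499465 − (+1.748e-01/-1.200e+00) = 82.645191
iter 3: u=1.161526  f(a)=+5.021e-04  f'(a)=-1.193e+00  a ← 82.645191 − (+5.021e-04/-1.193e+00) = 82.645612
iter 4: u=1.161520  f(a)=+4.169e-09  f'(a)=-1.193e+00  a ← 82.645612 − (+4.169e-09/-1.193e+00) = 82.645612
iter 5: u=1.161520  f(a)=+0.000e+00  f'(a)=-1.193e+00  a ← 82.645612 − (+0.000e+00/-1.193e+00) = 82.645612
converged: |Δa| < 1e-12 after 5 iterations
sag = a·(cosh(S/(2a)) − 1) = 82.645612·(cosh(1.161520) − 1) = 62.306304
T_max/T_min = cosh(S/(2a)) = 1.753897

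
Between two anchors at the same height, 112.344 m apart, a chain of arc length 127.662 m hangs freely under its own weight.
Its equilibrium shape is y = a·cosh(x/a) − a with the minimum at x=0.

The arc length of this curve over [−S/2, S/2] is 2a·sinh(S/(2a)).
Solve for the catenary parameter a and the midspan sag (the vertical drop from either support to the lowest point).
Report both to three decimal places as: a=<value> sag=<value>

a=63.336 sag=26.585

seed: a₀ = √(S³/(24(L−S))) = √(112.344³/(24·15.318)) = 62.103799
iter 1: u=0.904486  f(a)=+6.389e-01  f'(a)=-5.349e-01  a ← 62.103799 − (+6.389e-01/-5.349e-01) = 63.298367
iter 2: u=0.887416  f(a)=+1.890e-02  f'(a)=-5.036e-01  a ← 63.298367 − (+1.890e-02/-5.036e-01) = 63.335895
iter 3: u=0.886890  f(a)=+1.766e-05  f'(a)=-5.027e-01  a ← 63.335895 − (+1.766e-05/-5.027e-01) = 63.335930
iter 4: u=0.886890  f(a)=+1.545e-11  f'(a)=-5.027e-01  a ← 63.335930 − (+1.545e-11/-5.027e-01) = 63.335930
converged: |Δa| < 1e-12 after 4 iterations
sag = a·(cosh(S/(2a)) − 1) = 63.335930·(cosh(0.886890) − 1) = 26.585350
T_max/T_min = cosh(S/(2a)) = 1.419751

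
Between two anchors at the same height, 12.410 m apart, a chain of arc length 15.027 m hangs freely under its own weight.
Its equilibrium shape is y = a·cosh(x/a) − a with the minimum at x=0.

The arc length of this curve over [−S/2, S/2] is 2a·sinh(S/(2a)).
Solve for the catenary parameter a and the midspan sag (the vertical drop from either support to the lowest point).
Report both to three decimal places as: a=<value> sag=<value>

seed: a₀ = √(S³/(24(L−S))) = √(12.410³/(24·2.617)) = 5.516329
iter 1: u=1.124842  f(a)=+1.706e-01  f'(a)=-1.074e+00  a ← 5.516329 − (+1.706e-01/-1.074e+00) = 5.675146
iter 2: u=1.093364  f(a)=+7.647e-03  f'(a)=-9.801e-01  a ← 5.675146 − (+7.647e-03/-9.801e-01) = 5.682948
iter 3: u=1.091863  f(a)=+1.695e-05  f'(a)=-9.757e-01  a ← 5.682948 − (+1.695e-05/-9.757e-01) = 5.682966
iter 4: u=1.091860  f(a)=+8.370e-11  f'(a)=-9.757e-01  a ← 5.682966 − (+8.370e-11/-9.757e-01) = 5.682966
iter 5: u=1.091860  f(a)=+0.000e+00  f'(a)=-9.757e-01  a ← 5.682966 − (+0.000e+00/-9.757e-01) = 5.682966
converged: |Δa| < 1e-12 after 5 iterations
sag = a·(cosh(S/(2a)) − 1) = 5.682966·(cosh(1.091860) − 1) = 3.737692
T_max/T_min = cosh(S/(2a)) = 1.657701

a=5.683 sag=3.738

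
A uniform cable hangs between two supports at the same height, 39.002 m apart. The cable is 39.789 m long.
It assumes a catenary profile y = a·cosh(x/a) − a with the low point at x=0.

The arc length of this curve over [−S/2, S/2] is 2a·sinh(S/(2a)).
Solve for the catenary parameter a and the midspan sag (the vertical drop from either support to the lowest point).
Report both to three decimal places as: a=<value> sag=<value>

a=56.214 sag=3.417

seed: a₀ = √(S³/(24(L−S))) = √(39.002³/(24·0.787)) = 56.045059
iter 1: u=0.347952  f(a)=+4.778e-03  f'(a)=-2.843e-02  a ← 56.045059 − (+4.778e-03/-2.843e-02) = 56.213140
iter 2: u=0.346912  f(a)=+2.158e-05  f'(a)=-2.817e-02  a ← 56.213140 − (+2.158e-05/-2.817e-02) = 56.213906
iter 3: u=0.346907  f(a)=+4.446e-10  f'(a)=-2.817e-02  a ← 56.213906 − (+4.446e-10/-2.817e-02) = 56.213906
iter 4: u=0.346907  f(a)=-7.105e-15  f'(a)=-2.817e-02  a ← 56.213906 − (-7.105e-15/-2.817e-02) = 56.213906
converged: |Δa| < 1e-12 after 4 iterations
sag = a·(cosh(S/(2a)) − 1) = 56.213906·(cosh(0.346907) − 1) = 3.416576
T_max/T_min = cosh(S/(2a)) = 1.060778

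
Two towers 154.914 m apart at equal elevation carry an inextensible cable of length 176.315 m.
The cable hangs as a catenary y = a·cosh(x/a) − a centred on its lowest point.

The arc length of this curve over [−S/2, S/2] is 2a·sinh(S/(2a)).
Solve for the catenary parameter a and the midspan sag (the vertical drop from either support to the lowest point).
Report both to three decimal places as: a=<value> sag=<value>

seed: a₀ = √(S³/(24(L−S))) = √(154.914³/(24·21.401)) = 85.077231
iter 1: u=0.910432  f(a)=+9.047e-01  f'(a)=-5.461e-01  a ← 85.077231 − (+9.047e-01/-5.461e-01) = 86.733958
iter 2: u=0.893041  f(a)=+2.710e-02  f'(a)=-5.138e-01  a ← 86.733958 − (+2.710e-02/-5.138e-01) = 86.786707
iter 3: u=0.892498  f(a)=+2.599e-05  f'(a)=-5.128e-01  a ← 86.786707 − (+2.599e-05/-5.128e-01) = 86.786758
iter 4: u=0.892498  f(a)=+2.399e-11  f'(a)=-5.128e-01  a ← 86.786758 − (+2.399e-11/-5.128e-01) = 86.786758
converged: |Δa| < 1e-12 after 4 iterations
sag = a·(cosh(S/(2a)) − 1) = 86.786758·(cosh(0.892498) − 1) = 36.921310
T_max/T_min = cosh(S/(2a)) = 1.425426

a=86.787 sag=36.921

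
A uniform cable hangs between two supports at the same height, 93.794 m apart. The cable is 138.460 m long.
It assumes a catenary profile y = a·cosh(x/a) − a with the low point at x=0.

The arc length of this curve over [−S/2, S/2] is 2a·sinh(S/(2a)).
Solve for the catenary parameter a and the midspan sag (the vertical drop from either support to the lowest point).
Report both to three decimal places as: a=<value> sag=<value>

a=29.542 sag=45.728

seed: a₀ = √(S³/(24(L−S))) = √(93.794³/(24·44.666)) = 27.743959
iter 1: u=1.690350  f(a)=+6.833e+00  f'(a)=-4.239e+00  a ← 27.743959 − (+6.833e+00/-4.239e+00) = 29.355928
iter 2: u=1.597531  f(a)=+6.408e-01  f'(a)=-3.478e+00  a ← 29.355928 − (+6.408e-01/-3.478e+00) = 29.540163
iter 3: u=1.587567  f(a)=+6.923e-03  f'(a)=-3.403e+00  a ← 29.540163 − (+6.923e-03/-3.403e+00) = 29.542198
iter 4: u=1.587458  f(a)=+8.273e-07  f'(a)=-3.402e+00  a ← 29.542198 − (+8.273e-07/-3.402e+00) = 29.542198
iter 5: u=1.587458  f(a)=-2.842e-14  f'(a)=-3.402e+00  a ← 29.542198 − (-2.842e-14/-3.402e+00) = 29.542198
converged: |Δa| < 1e-12 after 5 iterations
sag = a·(cosh(S/(2a)) − 1) = 29.542198·(cosh(1.587458) − 1) = 45.727546
T_max/T_min = cosh(S/(2a)) = 2.547872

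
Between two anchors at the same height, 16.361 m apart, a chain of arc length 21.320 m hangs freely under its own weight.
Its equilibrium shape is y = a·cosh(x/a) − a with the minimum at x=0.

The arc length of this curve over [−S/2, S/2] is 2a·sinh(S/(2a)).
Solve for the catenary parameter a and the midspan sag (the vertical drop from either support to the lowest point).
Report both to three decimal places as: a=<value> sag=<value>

seed: a₀ = √(S³/(24(L−S))) = √(16.361³/(24·4.959)) = 6.066135
iter 1: u=1.348552  f(a)=+4.709e-01  f'(a)=-1.952e+00  a ← 6.066135 − (+4.709e-01/-1.952e+00) = 6.307363
iter 2: u=1.296976  f(a)=+2.955e-02  f'(a)=-1.714e+00  a ← 6.307363 − (+2.955e-02/-1.714e+00) = 6.324600
iter 3: u=1.293442  f(a)=+1.336e-04  f'(a)=-1.699e+00  a ← 6.324600 − (+1.336e-04/-1.699e+00) = 6.324678
iter 4: u=1.293425  f(a)=+2.755e-09  f'(a)=-1.699e+00  a ← 6.324678 − (+2.755e-09/-1.699e+00) = 6.324678
iter 5: u=1.293425  f(a)=-3.553e-15  f'(a)=-1.699e+00  a ← 6.324678 − (-3.553e-15/-1.699e+00) = 6.324678
converged: |Δa| < 1e-12 after 5 iterations
sag = a·(cosh(S/(2a)) − 1) = 6.324678·(cosh(1.293425) − 1) = 6.070367
T_max/T_min = cosh(S/(2a)) = 1.959791

a=6.325 sag=6.070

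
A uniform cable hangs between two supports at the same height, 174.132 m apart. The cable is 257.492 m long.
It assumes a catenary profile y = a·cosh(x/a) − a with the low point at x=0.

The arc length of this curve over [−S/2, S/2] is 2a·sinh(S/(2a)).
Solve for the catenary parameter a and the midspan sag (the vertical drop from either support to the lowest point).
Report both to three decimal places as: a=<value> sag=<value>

seed: a₀ = √(S³/(24(L−S))) = √(174.132³/(24·83.360)) = 51.372820
iter 1: u=1.694787  f(a)=+1.282e+01  f'(a)=-4.278e+00  a ← 51.372820 − (+1.282e+01/-4.278e+00) = 54.370262
iter 2: u=1.601353  f(a)=+1.208e+00  f'(a)=-3.507e+00  a ← 54.370262 − (+1.208e+00/-3.507e+00) = 54.714724
iter 3: u=1.591272  f(a)=+1.318e-02  f'(a)=-3.431e+00  a ← 54.714724 − (+1.318e-02/-3.431e+00) = 54.718566
iter 4: u=1.591160  f(a)=+1.607e-06  f'(a)=-3.430e+00  a ← 54.718566 − (+1.607e-06/-3.430e+00) = 54.718566
iter 5: u=1.591160  f(a)=+5.684e-14  f'(a)=-3.430e+00  a ← 54.718566 − (+5.684e-14/-3.430e+00) = 54.718566
converged: |Δa| < 1e-12 after 5 iterations
sag = a·(cosh(S/(2a)) − 1) = 54.718566·(cosh(1.591160) − 1) = 85.173013
T_max/T_min = cosh(S/(2a)) = 2.556565

a=54.719 sag=85.173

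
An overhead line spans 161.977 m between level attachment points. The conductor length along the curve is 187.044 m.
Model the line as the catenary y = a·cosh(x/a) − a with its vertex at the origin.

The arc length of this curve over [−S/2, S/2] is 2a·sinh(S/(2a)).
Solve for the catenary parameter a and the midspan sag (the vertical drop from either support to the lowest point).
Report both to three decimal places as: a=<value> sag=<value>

seed: a₀ = √(S³/(24(L−S))) = √(161.977³/(24·25.067)) = 84.047195
iter 1: u=0.963607  f(a)=+1.190e+00  f'(a)=-6.538e-01  a ← 84.047195 − (+1.190e+00/-6.538e-01) = 85.867220
iter 2: u=0.943183  f(a)=+3.975e-02  f'(a)=-6.107e-01  a ← 85.867220 − (+3.975e-02/-6.107e-01) = 85.932300
iter 3: u=0.942469  f(a)=+4.775e-05  f'(a)=-6.093e-01  a ← 85.932300 − (+4.775e-05/-6.093e-01) = 85.932379
iter 4: u=0.942468  f(a)=+6.904e-11  f'(a)=-6.093e-01  a ← 85.932379 − (+6.904e-11/-6.093e-01) = 85.932379
iter 5: u=0.942468  f(a)=+2.842e-14  f'(a)=-6.093e-01  a ← 85.932379 − (+2.842e-14/-6.093e-01) = 85.932379
converged: |Δa| < 1e-12 after 5 iterations
sag = a·(cosh(S/(2a)) − 1) = 85.932379·(cosh(0.942468) − 1) = 41.074464
T_max/T_min = cosh(S/(2a)) = 1.477986

a=85.932 sag=41.074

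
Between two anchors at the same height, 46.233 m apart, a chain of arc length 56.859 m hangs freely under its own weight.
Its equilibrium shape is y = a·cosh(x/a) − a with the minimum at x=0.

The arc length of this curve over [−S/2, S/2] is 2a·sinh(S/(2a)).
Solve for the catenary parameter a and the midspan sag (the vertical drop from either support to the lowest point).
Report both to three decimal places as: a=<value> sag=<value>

a=20.331 sag=14.620

seed: a₀ = √(S³/(24(L−S))) = √(46.233³/(24·10.626)) = 19.685098
iter 1: u=1.174315  f(a)=+7.572e-01  f'(a)=-1.236e+00  a ← 19.685098 − (+7.572e-01/-1.236e+00) = 20.297715
iter 2: u=1.138872  f(a)=+3.678e-02  f'(a)=-1.119e+00  a ← 20.297715 − (+3.678e-02/-1.119e+00) = 20.330600
iter 3: u=1.137030  f(a)=+9.662e-05  f'(a)=-1.113e+00  a ← 20.330600 − (+9.662e-05/-1.113e+00) = 20.330687
iter 4: u=1.137025  f(a)=+6.706e-10  f'(a)=-1.113e+00  a ← 20.330687 − (+6.706e-10/-1.113e+00) = 20.330687
iter 5: u=1.137025  f(a)=-7.105e-15  f'(a)=-1.113e+00  a ← 20.330687 − (-7.105e-15/-1.113e+00) = 20.330687
converged: |Δa| < 1e-12 after 5 iterations
sag = a·(cosh(S/(2a)) − 1) = 20.330687·(cosh(1.137025) − 1) = 14.620326
T_max/T_min = cosh(S/(2a)) = 1.719126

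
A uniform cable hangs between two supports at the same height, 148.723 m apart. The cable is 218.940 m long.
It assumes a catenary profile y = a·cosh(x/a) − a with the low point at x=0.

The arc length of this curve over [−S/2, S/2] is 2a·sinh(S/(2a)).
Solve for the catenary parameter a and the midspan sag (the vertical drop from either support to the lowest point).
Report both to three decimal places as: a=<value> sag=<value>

a=47.023 sag=72.119

seed: a₀ = √(S³/(24(L−S))) = √(148.723³/(24·70.217)) = 44.181499
iter 1: u=1.683091  f(a)=+1.064e+01  f'(a)=-4.175e+00  a ← 44.181499 − (+1.064e+01/-4.175e+00) = 46.730802
iter 2: u=1.591274  f(a)=+9.907e-01  f'(a)=-3.431e+00  a ← 46.730802 − (+9.907e-01/-3.431e+00) = 47.019567
iter 3: u=1.581501  f(a)=+1.053e-02  f'(a)=-3.358e+00  a ← 47.019567 − (+1.053e-02/-3.358e+00) = 47.022702
iter 4: u=1.581396  f(a)=+1.217e-06  f'(a)=-3.358e+00  a ← 47.022702 − (+1.217e-06/-3.358e+00) = 47.022702
iter 5: u=1.581396  f(a)=+0.000e+00  f'(a)=-3.358e+00  a ← 47.022702 − (+0.000e+00/-3.358e+00) = 47.022702
converged: |Δa| < 1e-12 after 5 iterations
sag = a·(cosh(S/(2a)) − 1) = 47.022702·(cosh(1.581396) − 1) = 72.119295
T_max/T_min = cosh(S/(2a)) = 2.533712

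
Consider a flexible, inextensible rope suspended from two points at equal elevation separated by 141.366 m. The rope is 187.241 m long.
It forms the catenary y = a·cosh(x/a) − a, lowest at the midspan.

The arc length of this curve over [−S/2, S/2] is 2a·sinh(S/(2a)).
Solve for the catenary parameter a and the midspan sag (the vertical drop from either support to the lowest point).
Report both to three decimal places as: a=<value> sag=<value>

seed: a₀ = √(S³/(24(L−S))) = √(141.366³/(24·45.875)) = 50.655172
iter 1: u=1.395376  f(a)=+4.679e+00  f'(a)=-2.189e+00  a ← 50.655172 − (+4.679e+00/-2.189e+00) = 52.792254
iter 2: u=1.338890  f(a)=+3.124e-01  f'(a)=-1.906e+00  a ← 52.792254 − (+3.124e-01/-1.906e+00) = 52.956157
iter 3: u=1.334746  f(a)=+1.613e-03  f'(a)=-1.886e+00  a ← 52.956157 − (+1.613e-03/-1.886e+00) = 52.957012
iter 4: u=1.334724  f(a)=+4.348e-08  f'(a)=-1.886e+00  a ← 52.957012 − (+4.348e-08/-1.886e+00) = 52.957012
iter 5: u=1.334724  f(a)=+0.000e+00  f'(a)=-1.886e+00  a ← 52.957012 − (+0.000e+00/-1.886e+00) = 52.957012
converged: |Δa| < 1e-12 after 5 iterations
sag = a·(cosh(S/(2a)) − 1) = 52.957012·(cosh(1.334724) − 1) = 54.603404
T_max/T_min = cosh(S/(2a)) = 2.031089

a=52.957 sag=54.603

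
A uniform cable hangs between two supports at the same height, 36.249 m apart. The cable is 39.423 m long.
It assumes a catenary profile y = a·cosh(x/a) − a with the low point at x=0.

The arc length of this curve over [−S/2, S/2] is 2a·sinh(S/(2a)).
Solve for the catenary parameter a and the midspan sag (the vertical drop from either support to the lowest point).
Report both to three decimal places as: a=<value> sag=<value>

seed: a₀ = √(S³/(24(L−S))) = √(36.249³/(24·3.174)) = 25.005467
iter 1: u=0.724822  f(a)=+8.443e-02  f'(a)=-2.675e-01  a ← 25.005467 − (+8.443e-02/-2.675e-01) = 25.321132
iter 2: u=0.715786  f(a)=+1.625e-03  f'(a)=-2.572e-01  a ← 25.321132 − (+1.625e-03/-2.572e-01) = 25.327450
iter 3: u=0.715607  f(a)=+6.286e-07  f'(a)=-2.570e-01  a ← 25.327450 − (+6.286e-07/-2.570e-01) = 25.327453
iter 4: u=0.715607  f(a)=+9.948e-14  f'(a)=-2.570e-01  a ← 25.327453 − (+9.948e-14/-2.570e-01) = 25.327453
converged: |Δa| < 1e-12 after 4 iterations
sag = a·(cosh(S/(2a)) − 1) = 25.327453·(cosh(0.715607) − 1) = 6.766520
T_max/T_min = cosh(S/(2a)) = 1.267161

a=25.327 sag=6.767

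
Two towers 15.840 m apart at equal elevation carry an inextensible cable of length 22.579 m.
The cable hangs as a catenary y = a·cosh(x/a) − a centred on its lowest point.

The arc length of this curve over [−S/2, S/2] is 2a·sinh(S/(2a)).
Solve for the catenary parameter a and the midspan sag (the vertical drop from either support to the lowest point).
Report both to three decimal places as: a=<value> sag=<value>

a=5.247 sag=7.202

seed: a₀ = √(S³/(24(L−S))) = √(15.840³/(24·6.739)) = 4.957120
iter 1: u=1.597702  f(a)=+9.143e-01  f'(a)=-3.479e+00  a ← 4.957120 − (+9.143e-01/-3.479e+00) = 5.219898
iter 2: u=1.517271  f(a)=+7.773e-02  f'(a)=-2.911e+00  a ← 5.219898 − (+7.773e-02/-2.911e+00) = 5.246604
iter 3: u=1.509548  f(a)=+6.772e-04  f'(a)=-2.860e+00  a ← 5.246604 − (+6.772e-04/-2.860e+00) = 5.246841
iter 4: u=1.509480  f(a)=+5.239e-08  f'(a)=-2.860e+00  a ← 5.246841 − (+5.239e-08/-2.860e+00) = 5.246841
iter 5: u=1.509480  f(a)=-3.553e-15  f'(a)=-2.860e+00  a ← 5.246841 − (-3.553e-15/-2.860e+00) = 5.246841
converged: |Δa| < 1e-12 after 5 iterations
sag = a·(cosh(S/(2a)) − 1) = 5.246841·(cosh(1.509480) − 1) = 7.202342
T_max/T_min = cosh(S/(2a)) = 2.372701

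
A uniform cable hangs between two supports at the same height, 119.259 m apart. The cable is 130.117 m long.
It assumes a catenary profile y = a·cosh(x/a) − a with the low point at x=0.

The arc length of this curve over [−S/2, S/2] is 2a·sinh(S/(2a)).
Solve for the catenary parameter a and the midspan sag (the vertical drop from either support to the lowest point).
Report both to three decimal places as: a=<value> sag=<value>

seed: a₀ = √(S³/(24(L−S))) = √(119.259³/(24·10.858)) = 80.678201
iter 1: u=0.739103  f(a)=+3.005e-01  f'(a)=-2.842e-01  a ← 80.678201 − (+3.005e-01/-2.842e-01) = 81.735551
iter 2: u=0.729542  f(a)=+6.009e-03  f'(a)=-2.729e-01  a ← 81.735551 − (+6.009e-03/-2.729e-01) = 81.757569
iter 3: u=0.729345  f(a)=+2.512e-06  f'(a)=-2.727e-01  a ← 81.757569 − (+2.512e-06/-2.727e-01) = 81.757578
iter 4: u=0.729345  f(a)=+3.979e-13  f'(a)=-2.727e-01  a ← 81.757578 − (+3.979e-13/-2.727e-01) = 81.757578
converged: |Δa| < 1e-12 after 4 iterations
sag = a·(cosh(S/(2a)) − 1) = 81.757578·(cosh(0.729345) − 1) = 22.726440
T_max/T_min = cosh(S/(2a)) = 1.277973

a=81.758 sag=22.726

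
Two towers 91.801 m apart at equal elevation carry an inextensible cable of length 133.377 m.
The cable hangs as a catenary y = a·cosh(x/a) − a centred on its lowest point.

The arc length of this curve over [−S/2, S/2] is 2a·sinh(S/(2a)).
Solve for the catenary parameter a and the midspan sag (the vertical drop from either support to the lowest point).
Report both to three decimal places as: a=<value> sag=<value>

seed: a₀ = √(S³/(24(L−S))) = √(91.801³/(24·41.576)) = 27.844803
iter 1: u=1.648440  f(a)=+6.028e+00  f'(a)=-3.881e+00  a ← 27.844803 − (+6.028e+00/-3.881e+00) = 29.398295
iter 2: u=1.561332  f(a)=+5.413e-01  f'(a)=-3.212e+00  a ← 29.398295 − (+5.413e-01/-3.212e+00) = 29.566798
iter 3: u=1.552434  f(a)=+5.315e-03  f'(a)=-3.150e+00  a ← 29.566798 − (+5.315e-03/-3.150e+00) = 29.568485
iter 4: u=1.552345  f(a)=+5.235e-07  f'(a)=-3.149e+00  a ← 29.568485 − (+5.235e-07/-3.149e+00) = 29.568486
iter 5: u=1.552345  f(a)=+0.000e+00  f'(a)=-3.149e+00  a ← 29.568486 − (+0.000e+00/-3.149e+00) = 29.568486
converged: |Δa| < 1e-12 after 5 iterations
sag = a·(cosh(S/(2a)) − 1) = 29.568486·(cosh(1.552345) − 1) = 43.381164
T_max/T_min = cosh(S/(2a)) = 2.467142

a=29.568 sag=43.381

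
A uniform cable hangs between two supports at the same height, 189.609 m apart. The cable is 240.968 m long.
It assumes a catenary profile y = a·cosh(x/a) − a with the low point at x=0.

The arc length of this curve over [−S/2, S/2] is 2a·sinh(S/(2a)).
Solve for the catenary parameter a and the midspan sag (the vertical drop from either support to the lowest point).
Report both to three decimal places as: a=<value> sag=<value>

seed: a₀ = √(S³/(24(L−S))) = √(189.609³/(24·51.359)) = 74.366017
iter 1: u=1.274836  f(a)=+4.339e+00  f'(a)=-1.619e+00  a ← 74.366017 − (+4.339e+00/-1.619e+00) = 77.045582
iter 2: u=1.230499  f(a)=+2.455e-01  f'(a)=-1.441e+00  a ← 77.045582 − (+2.455e-01/-1.441e+00) = 77.216013
iter 3: u=1.227783  f(a)=+8.906e-04  f'(a)=-1.430e+00  a ← 77.216013 − (+8.906e-04/-1.430e+00) = 77.216635
iter 4: u=1.227773  f(a)=+1.181e-08  f'(a)=-1.430e+00  a ← 77.216635 − (+1.181e-08/-1.430e+00) = 77.216635
iter 5: u=1.227773  f(a)=-5.684e-14  f'(a)=-1.430e+00  a ← 77.216635 − (-5.684e-14/-1.430e+00) = 77.216635
converged: |Δa| < 1e-12 after 5 iterations
sag = a·(cosh(S/(2a)) − 1) = 77.216635·(cosh(1.227773) − 1) = 65.887533
T_max/T_min = cosh(S/(2a)) = 1.853282

a=77.217 sag=65.888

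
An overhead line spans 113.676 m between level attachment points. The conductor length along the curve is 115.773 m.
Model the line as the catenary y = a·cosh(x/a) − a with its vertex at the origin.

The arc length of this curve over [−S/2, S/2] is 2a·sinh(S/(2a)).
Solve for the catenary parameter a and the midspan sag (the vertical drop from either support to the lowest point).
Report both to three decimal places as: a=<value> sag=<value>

a=171.314 sag=9.516

seed: a₀ = √(S³/(24(L−S))) = √(113.676³/(24·2.097)) = 170.843452
iter 1: u=0.332691  f(a)=+1.164e-02  f'(a)=-2.482e-02  a ← 170.843452 − (+1.164e-02/-2.482e-02) = 171.312228
iter 2: u=0.331780  f(a)=+4.807e-05  f'(a)=-2.462e-02  a ← 171.312228 − (+4.807e-05/-2.462e-02) = 171.314180
iter 3: u=0.331776  f(a)=+8.278e-10  f'(a)=-2.462e-02  a ← 171.314180 − (+8.278e-10/-2.462e-02) = 171.314180
iter 4: u=0.331776  f(a)=+0.000e+00  f'(a)=-2.462e-02  a ← 171.314180 − (+0.000e+00/-2.462e-02) = 171.314180
converged: |Δa| < 1e-12 after 4 iterations
sag = a·(cosh(S/(2a)) − 1) = 171.314180·(cosh(0.331776) − 1) = 9.515561
T_max/T_min = cosh(S/(2a)) = 1.055545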